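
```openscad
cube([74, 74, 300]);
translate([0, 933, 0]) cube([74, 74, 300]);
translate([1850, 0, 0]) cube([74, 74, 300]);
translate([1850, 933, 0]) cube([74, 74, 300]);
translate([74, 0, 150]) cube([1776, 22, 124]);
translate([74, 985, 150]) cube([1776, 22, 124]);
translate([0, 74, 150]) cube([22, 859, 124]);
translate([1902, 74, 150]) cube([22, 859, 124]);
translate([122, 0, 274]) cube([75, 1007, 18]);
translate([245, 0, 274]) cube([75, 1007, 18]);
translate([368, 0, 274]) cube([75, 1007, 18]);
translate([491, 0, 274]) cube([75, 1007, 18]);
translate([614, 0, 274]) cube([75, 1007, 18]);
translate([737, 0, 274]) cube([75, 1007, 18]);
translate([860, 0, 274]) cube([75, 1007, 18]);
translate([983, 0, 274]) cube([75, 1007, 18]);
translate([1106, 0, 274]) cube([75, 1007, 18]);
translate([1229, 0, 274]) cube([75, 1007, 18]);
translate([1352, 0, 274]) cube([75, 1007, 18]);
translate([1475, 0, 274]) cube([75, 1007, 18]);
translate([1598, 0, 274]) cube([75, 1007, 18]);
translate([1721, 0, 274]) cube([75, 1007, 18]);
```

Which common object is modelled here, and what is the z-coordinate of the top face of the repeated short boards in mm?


A bed frame. The slat-top height is 292 mm.

Four posts, four rails, and a row of slats — a bed frame. Slats sit on the rails at z = 150 + 124 = 274; with slat thickness 18, the top is 292 mm.


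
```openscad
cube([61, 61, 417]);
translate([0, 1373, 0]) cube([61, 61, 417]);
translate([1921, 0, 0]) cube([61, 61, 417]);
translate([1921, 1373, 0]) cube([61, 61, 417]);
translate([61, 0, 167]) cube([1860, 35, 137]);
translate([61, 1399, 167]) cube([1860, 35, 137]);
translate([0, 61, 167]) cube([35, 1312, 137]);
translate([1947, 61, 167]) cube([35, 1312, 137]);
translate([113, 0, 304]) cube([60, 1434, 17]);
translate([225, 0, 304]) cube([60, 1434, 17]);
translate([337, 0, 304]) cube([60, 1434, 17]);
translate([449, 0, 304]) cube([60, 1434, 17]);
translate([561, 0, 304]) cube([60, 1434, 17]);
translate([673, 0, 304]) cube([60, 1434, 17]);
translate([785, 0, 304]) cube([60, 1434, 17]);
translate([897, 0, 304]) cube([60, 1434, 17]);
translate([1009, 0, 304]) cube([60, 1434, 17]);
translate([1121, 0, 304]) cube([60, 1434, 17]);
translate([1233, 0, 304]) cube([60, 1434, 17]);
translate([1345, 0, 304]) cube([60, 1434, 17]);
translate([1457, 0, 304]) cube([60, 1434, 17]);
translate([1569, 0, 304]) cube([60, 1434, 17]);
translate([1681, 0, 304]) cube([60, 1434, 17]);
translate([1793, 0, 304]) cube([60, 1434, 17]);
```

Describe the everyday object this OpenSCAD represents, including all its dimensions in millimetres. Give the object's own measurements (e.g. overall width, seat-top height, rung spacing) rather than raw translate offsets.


A bed frame 1982 mm long (x) by 1434 mm wide (y). Four 61×61 mm corner posts, 417 mm tall, at the corners of the footprint. Four rails of 35 mm thickness and 137 mm height run between adjacent posts with their undersides at z = 167 mm, their outer faces flush with the outside of the frame (the two x-running rails run between the posts' inner faces; the two y-running rails run between the posts' inner faces). 16 slats, each 60 mm wide (x) and 17 mm thick, lie across the top of the two x-running rails, running the full 1434 mm width of the frame in y; along x they sit between the end posts with a 52 mm gap after the −x posts and between neighbouring slats, leaving 68 mm before the +x posts.


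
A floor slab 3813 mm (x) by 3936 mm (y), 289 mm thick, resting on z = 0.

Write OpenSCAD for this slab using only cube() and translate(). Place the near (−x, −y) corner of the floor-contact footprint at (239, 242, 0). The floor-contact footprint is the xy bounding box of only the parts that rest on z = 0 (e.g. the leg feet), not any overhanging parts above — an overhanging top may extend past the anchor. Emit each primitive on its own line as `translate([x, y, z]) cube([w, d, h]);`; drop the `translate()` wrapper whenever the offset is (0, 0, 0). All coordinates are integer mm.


translate([239, 242, 0]) cube([3813, 3936, 289]);


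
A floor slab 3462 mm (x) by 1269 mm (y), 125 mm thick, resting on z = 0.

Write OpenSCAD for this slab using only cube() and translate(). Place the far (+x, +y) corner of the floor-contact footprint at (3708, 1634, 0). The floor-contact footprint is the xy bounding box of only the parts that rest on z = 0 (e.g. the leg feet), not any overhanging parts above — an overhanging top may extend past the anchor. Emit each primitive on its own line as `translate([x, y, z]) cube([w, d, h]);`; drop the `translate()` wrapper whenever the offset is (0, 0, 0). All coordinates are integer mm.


translate([246, 365, 0]) cube([3462, 1269, 125]);


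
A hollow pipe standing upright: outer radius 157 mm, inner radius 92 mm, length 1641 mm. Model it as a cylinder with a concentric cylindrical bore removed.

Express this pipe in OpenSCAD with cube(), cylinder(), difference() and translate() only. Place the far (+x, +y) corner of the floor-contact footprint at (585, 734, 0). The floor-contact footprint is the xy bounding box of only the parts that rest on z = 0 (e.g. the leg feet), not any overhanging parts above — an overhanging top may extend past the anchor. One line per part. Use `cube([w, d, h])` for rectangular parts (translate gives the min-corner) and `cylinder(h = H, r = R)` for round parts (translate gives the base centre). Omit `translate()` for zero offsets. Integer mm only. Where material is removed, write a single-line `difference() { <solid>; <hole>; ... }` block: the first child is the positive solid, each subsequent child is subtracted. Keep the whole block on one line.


difference() { translate([428, 577, 0]) cylinder(h = 1641, r = 157); translate([428, 577, 0]) cylinder(h = 1641, r = 92); }


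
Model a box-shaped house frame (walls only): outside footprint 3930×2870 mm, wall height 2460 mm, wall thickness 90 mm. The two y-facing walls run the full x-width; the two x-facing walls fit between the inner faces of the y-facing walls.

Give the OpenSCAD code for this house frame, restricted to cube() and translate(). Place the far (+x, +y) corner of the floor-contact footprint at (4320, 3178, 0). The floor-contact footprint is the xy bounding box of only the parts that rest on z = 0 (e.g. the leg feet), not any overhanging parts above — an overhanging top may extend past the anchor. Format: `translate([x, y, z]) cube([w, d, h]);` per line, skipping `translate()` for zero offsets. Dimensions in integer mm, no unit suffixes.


translate([390, 308, 0]) cube([3930, 90, 2460]);
translate([390, 3088, 0]) cube([3930, 90, 2460]);
translate([390, 398, 0]) cube([90, 2690, 2460]);
translate([4230, 398, 0]) cube([90, 2690, 2460]);


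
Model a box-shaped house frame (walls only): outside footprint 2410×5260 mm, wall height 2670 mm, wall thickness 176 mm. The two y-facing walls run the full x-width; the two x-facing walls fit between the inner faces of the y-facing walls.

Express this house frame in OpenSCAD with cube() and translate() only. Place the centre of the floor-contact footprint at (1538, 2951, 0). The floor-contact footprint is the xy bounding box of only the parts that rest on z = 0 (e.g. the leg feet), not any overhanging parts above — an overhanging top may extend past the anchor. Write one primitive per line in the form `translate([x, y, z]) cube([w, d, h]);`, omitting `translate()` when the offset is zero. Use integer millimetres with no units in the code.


translate([333, 321, 0]) cube([2410, 176, 2670]);
translate([333, 5405, 0]) cube([2410, 176, 2670]);
translate([333, 497, 0]) cube([176, 4908, 2670]);
translate([2567, 497, 0]) cube([176, 4908, 2670]);


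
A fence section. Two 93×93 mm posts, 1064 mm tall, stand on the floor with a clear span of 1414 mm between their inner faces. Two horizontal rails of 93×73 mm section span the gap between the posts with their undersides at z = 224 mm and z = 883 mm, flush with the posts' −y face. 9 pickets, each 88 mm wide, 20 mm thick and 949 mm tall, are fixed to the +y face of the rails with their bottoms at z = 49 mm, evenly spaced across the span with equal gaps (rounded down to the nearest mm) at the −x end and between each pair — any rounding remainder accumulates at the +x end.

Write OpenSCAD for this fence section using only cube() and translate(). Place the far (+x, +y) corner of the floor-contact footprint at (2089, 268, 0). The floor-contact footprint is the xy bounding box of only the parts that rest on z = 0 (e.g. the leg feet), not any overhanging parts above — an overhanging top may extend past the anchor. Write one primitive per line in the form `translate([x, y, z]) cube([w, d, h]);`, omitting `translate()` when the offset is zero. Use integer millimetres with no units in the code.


translate([489, 175, 0]) cube([93, 93, 1064]);
translate([1996, 175, 0]) cube([93, 93, 1064]);
translate([582, 175, 224]) cube([1414, 93, 73]);
translate([582, 175, 883]) cube([1414, 93, 73]);
translate([644, 268, 49]) cube([88, 20, 949]);
translate([794, 268, 49]) cube([88, 20, 949]);
translate([944, 268, 49]) cube([88, 20, 949]);
translate([1094, 268, 49]) cube([88, 20, 949]);
translate([1244, 268, 49]) cube([88, 20, 949]);
translate([1394, 268, 49]) cube([88, 20, 949]);
translate([1544, 268, 49]) cube([88, 20, 949]);
translate([1694, 268, 49]) cube([88, 20, 949]);
translate([1844, 268, 49]) cube([88, 20, 949]);


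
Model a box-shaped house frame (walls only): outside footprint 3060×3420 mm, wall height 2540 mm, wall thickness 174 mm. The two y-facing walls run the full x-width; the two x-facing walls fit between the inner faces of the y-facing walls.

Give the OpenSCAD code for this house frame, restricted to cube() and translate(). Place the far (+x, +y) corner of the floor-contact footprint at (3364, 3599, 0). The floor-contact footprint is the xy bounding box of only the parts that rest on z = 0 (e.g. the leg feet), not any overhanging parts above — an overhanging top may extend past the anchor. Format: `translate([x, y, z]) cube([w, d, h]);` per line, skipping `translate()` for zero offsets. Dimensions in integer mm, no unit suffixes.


translate([304, 179, 0]) cube([3060, 174, 2540]);
translate([304, 3425, 0]) cube([3060, 174, 2540]);
translate([304, 353, 0]) cube([174, 3072, 2540]);
translate([3190, 353, 0]) cube([174, 3072, 2540]);


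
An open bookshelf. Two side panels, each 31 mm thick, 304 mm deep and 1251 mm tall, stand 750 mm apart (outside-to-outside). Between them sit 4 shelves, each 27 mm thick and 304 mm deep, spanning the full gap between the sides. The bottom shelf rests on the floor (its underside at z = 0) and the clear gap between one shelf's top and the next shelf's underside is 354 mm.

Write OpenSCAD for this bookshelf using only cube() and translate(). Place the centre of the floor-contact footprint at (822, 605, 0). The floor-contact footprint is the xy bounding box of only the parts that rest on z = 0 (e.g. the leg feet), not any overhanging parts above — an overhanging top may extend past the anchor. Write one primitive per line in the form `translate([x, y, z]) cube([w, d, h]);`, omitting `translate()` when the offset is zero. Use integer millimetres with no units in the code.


translate([447, 453, 0]) cube([31, 304, 1251]);
translate([1166, 453, 0]) cube([31, 304, 1251]);
translate([478, 453, 0]) cube([688, 304, 27]);
translate([478, 453, 381]) cube([688, 304, 27]);
translate([478, 453, 762]) cube([688, 304, 27]);
translate([478, 453, 1143]) cube([688, 304, 27]);


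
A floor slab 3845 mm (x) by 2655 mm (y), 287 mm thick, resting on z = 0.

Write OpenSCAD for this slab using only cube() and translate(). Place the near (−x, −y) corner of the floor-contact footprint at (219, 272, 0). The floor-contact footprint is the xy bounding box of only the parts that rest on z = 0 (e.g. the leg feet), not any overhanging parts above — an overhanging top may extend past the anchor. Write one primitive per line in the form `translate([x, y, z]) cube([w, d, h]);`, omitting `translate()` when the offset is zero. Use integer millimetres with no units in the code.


translate([219, 272, 0]) cube([3845, 2655, 287]);


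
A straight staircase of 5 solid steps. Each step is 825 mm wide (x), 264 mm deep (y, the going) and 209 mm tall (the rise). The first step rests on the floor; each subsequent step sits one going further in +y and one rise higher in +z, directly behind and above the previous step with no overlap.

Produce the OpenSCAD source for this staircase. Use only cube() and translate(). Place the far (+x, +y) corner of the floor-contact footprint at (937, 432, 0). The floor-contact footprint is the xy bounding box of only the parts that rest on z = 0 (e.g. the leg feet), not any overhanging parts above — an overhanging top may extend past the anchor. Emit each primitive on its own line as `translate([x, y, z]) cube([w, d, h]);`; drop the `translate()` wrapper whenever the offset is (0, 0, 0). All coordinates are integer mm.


translate([112, 168, 0]) cube([825, 264, 209]);
translate([112, 432, 209]) cube([825, 264, 209]);
translate([112, 696, 418]) cube([825, 264, 209]);
translate([112, 960, 627]) cube([825, 264, 209]);
translate([112, 1224, 836]) cube([825, 264, 209]);


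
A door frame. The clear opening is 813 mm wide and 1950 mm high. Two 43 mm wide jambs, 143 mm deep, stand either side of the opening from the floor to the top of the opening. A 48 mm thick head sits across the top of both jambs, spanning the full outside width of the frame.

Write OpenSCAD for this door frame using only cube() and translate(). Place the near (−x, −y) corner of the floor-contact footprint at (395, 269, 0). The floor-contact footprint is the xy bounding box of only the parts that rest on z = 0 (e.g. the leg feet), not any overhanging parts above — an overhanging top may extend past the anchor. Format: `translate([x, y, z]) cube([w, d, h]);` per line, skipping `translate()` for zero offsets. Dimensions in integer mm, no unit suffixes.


translate([395, 269, 0]) cube([43, 143, 1950]);
translate([1251, 269, 0]) cube([43, 143, 1950]);
translate([395, 269, 1950]) cube([899, 143, 48]);


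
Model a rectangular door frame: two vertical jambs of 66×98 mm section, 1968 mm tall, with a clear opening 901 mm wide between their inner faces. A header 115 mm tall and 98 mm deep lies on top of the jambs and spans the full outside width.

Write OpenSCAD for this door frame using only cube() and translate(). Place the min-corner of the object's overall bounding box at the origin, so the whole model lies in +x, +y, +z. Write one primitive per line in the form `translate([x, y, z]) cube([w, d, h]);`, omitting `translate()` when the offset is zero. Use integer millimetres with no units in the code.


cube([66, 98, 1968]);
translate([967, 0, 0]) cube([66, 98, 1968]);
translate([0, 0, 1968]) cube([1033, 98, 115]);


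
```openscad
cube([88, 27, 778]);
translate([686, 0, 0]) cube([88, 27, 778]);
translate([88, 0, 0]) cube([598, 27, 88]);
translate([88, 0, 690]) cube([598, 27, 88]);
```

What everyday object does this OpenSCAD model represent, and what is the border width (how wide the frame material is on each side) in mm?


A picture frame. The border width is 88 mm.

Four thin pieces enclosing a rectangular opening — a picture frame. The two full-height stiles are 778 mm tall; the top rail sits at z = 690 and is 88 mm tall, so the border above the opening is 778 − 690 = 88 mm, matching the stile x-width.


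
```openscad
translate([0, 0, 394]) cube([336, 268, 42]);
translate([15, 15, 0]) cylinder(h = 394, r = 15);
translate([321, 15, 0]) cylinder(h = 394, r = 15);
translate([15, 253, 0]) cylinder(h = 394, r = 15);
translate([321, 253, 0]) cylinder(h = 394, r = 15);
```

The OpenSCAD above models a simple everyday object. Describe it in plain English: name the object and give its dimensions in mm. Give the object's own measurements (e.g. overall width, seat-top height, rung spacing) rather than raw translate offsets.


A simple wooden stool: a rectangular seat 336 mm (x) by 268 mm (y), 42 mm thick, top face at z = 436 mm, on four round legs, each 30 mm in diameter. The legs rest on z = 0, each leg's axis is inset half a diameter from the nearest pair of seat edges (so the leg's bounding box is flush with the corner).


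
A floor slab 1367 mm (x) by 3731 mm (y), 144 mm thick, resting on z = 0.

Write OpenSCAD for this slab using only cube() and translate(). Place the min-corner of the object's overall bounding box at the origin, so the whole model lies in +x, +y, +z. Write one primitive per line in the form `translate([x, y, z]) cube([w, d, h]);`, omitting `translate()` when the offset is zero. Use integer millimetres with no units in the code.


cube([1367, 3731, 144]);


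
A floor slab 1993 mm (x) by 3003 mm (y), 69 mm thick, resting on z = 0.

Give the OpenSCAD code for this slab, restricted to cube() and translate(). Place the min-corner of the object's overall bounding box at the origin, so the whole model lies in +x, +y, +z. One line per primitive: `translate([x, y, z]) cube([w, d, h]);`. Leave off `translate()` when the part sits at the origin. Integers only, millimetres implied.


cube([1993, 3003, 69]);


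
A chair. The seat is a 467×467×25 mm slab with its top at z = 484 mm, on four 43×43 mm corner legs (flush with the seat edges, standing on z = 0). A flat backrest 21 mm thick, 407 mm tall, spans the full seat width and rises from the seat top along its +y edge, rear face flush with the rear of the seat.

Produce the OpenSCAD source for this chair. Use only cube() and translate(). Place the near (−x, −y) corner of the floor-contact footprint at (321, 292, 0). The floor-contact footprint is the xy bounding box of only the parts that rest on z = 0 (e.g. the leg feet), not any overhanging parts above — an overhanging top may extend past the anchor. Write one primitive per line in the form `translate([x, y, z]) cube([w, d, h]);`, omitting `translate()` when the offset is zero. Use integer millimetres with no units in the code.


translate([321, 292, 459]) cube([467, 467, 25]);
translate([321, 292, 0]) cube([43, 43, 459]);
translate([745, 292, 0]) cube([43, 43, 459]);
translate([321, 716, 0]) cube([43, 43, 459]);
translate([745, 716, 0]) cube([43, 43, 459]);
translate([321, 738, 484]) cube([467, 21, 407]);


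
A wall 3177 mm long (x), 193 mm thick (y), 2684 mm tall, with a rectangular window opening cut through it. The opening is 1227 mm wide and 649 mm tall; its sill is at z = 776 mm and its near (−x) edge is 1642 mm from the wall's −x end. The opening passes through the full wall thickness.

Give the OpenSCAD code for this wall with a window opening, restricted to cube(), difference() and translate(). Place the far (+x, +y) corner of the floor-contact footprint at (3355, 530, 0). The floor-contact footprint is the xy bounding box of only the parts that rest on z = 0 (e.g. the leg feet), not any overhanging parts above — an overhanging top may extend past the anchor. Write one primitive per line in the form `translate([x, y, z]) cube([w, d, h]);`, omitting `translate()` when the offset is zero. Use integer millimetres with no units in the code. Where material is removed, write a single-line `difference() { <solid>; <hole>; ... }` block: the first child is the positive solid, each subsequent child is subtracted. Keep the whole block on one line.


difference() { translate([178, 337, 0]) cube([3177, 193, 2684]); translate([1820, 337, 776]) cube([1227, 193, 649]); }


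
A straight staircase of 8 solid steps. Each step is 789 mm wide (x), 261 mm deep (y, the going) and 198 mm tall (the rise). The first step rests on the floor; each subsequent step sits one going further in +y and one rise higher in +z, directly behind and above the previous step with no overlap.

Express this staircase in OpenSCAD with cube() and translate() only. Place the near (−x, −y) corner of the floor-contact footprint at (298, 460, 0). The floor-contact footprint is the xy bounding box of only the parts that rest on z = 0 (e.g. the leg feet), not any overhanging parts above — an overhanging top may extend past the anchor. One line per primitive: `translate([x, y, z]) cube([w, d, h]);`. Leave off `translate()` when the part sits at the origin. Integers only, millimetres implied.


translate([298, 460, 0]) cube([789, 261, 198]);
translate([298, 721, 198]) cube([789, 261, 198]);
translate([298, 982, 396]) cube([789, 261, 198]);
translate([298, 1243, 594]) cube([789, 261, 198]);
translate([298, 1504, 792]) cube([789, 261, 198]);
translate([298, 1765, 990]) cube([789, 261, 198]);
translate([298, 2026, 1188]) cube([789, 261, 198]);
translate([298, 2287, 1386]) cube([789, 261, 198]);


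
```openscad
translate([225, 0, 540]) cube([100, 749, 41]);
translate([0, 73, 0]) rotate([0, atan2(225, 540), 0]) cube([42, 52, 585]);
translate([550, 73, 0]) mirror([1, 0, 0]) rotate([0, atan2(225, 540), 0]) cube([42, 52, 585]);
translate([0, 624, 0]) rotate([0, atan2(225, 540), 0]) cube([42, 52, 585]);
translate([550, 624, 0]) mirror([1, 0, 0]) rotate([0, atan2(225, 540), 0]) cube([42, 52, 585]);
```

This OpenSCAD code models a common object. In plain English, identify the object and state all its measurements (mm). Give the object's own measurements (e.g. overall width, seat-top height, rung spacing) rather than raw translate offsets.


A sawhorse. A 100×749×41 mm beam (x, y, z) sits on two A-frame leg pairs. Each pair is two raked legs of 42×52 mm section (52 mm along y) splaying symmetrically in x. Each leg rises 540 mm vertically over 225 mm of horizontal reach and is 585 mm long along its own axis. Every leg's outer bottom edge rests on the floor and its outer top edge meets a bottom edge of the beam — the left legs (tilting toward +x) meet the beam's −x bottom edge, the right legs (their mirror images, tilting toward −x) meet its +x bottom edge — so the leg tops tuck under the beam, the beam's underside is 540 mm above the floor, and the feet are 550 mm apart outside-to-outside with the beam centred between them. The two leg pairs are set in 73 mm from either end of the beam.


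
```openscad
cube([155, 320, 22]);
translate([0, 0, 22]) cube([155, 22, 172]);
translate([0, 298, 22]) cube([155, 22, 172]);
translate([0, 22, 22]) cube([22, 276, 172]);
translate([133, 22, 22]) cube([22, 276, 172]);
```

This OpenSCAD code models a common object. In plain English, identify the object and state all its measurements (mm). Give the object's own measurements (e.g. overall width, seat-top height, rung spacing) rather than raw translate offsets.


An open-topped rectangular box: outside dimensions 155×320×194 mm, with a uniform wall and base thickness of 22 mm. The base is a full 155×320 slab on the floor; four walls sit on top of the base. The front and back walls (the −y and +y sides) span the full width; the two side walls fit between them.


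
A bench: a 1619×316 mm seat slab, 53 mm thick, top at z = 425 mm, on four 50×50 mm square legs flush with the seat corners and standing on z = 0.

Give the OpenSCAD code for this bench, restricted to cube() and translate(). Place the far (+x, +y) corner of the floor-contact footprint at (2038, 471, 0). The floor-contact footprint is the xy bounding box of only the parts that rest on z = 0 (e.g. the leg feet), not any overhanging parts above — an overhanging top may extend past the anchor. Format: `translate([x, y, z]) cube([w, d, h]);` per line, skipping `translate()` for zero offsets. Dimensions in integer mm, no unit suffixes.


// leg_h = 425 − 53 = 372
translate([419, 155, 372]) cube([1619, 316, 53]);
translate([419, 155, 0]) cube([50, 50, 372]);
translate([419, 421, 0]) cube([50, 50, 372]);
translate([1988, 155, 0]) cube([50, 50, 372]);
translate([1988, 421, 0]) cube([50, 50, 372]);


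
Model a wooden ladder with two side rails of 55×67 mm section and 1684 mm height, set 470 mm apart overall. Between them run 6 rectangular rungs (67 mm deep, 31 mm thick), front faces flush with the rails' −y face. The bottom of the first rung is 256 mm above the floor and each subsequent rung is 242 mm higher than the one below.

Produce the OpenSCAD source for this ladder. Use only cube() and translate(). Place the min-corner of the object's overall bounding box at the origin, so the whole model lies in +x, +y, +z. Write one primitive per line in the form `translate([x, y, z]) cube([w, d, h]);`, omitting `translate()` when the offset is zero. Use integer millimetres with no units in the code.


cube([55, 67, 1684]);
translate([415, 0, 0]) cube([55, 67, 1684]);
translate([55, 0, 256]) cube([360, 67, 31]);
translate([55, 0, 498]) cube([360, 67, 31]);
translate([55, 0, 740]) cube([360, 67, 31]);
translate([55, 0, 982]) cube([360, 67, 31]);
translate([55, 0, 1224]) cube([360, 67, 31]);
translate([55, 0, 1466]) cube([360, 67, 31]);


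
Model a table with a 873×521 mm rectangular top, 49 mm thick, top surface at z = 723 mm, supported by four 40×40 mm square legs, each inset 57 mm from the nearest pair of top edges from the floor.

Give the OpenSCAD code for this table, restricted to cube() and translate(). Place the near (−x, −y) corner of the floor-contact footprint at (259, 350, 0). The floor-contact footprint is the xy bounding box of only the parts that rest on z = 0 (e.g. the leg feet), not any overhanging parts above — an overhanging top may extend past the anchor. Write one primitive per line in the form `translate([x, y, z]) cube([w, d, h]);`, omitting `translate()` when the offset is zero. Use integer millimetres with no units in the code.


translate([202, 293, 674]) cube([873, 521, 49]);
translate([259, 350, 0]) cube([40, 40, 674]);
translate([978, 350, 0]) cube([40, 40, 674]);
translate([259, 717, 0]) cube([40, 40, 674]);
translate([978, 717, 0]) cube([40, 40, 674]);


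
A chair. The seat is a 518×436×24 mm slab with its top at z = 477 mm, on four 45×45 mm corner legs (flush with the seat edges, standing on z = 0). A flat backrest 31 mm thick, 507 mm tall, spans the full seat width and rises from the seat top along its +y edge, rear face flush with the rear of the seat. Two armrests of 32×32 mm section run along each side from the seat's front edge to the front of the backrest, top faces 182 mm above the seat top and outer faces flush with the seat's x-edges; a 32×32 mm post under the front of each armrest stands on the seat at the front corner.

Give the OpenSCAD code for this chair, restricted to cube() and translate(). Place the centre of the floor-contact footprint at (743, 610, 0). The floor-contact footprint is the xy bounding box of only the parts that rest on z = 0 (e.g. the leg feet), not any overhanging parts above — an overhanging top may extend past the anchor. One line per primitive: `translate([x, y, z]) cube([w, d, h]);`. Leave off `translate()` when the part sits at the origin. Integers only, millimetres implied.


translate([484, 392, 453]) cube([518, 436, 24]);
translate([484, 392, 0]) cube([45, 45, 453]);
translate([957, 392, 0]) cube([45, 45, 453]);
translate([484, 783, 0]) cube([45, 45, 453]);
translate([957, 783, 0]) cube([45, 45, 453]);
translate([484, 797, 477]) cube([518, 31, 507]);
translate([484, 392, 627]) cube([32, 405, 32]);
translate([970, 392, 627]) cube([32, 405, 32]);
translate([484, 392, 477]) cube([32, 32, 150]);
translate([970, 392, 477]) cube([32, 32, 150]);


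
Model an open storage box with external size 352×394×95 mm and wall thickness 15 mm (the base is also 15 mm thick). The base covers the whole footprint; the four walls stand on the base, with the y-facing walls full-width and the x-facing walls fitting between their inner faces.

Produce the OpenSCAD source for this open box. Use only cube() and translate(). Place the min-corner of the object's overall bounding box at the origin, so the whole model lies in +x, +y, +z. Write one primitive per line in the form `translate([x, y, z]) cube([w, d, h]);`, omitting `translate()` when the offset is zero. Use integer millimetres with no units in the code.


cube([352, 394, 15]);
translate([0, 0, 15]) cube([352, 15, 80]);
translate([0, 379, 15]) cube([352, 15, 80]);
translate([0, 15, 15]) cube([15, 364, 80]);
translate([337, 15, 15]) cube([15, 364, 80]);


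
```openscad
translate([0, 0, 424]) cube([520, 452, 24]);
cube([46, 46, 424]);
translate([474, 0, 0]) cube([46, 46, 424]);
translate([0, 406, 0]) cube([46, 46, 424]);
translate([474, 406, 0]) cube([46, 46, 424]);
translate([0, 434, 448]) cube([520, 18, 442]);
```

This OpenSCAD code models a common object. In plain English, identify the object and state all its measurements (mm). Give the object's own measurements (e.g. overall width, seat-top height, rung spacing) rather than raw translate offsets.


A chair. The seat is a 520×452×24 mm slab with its top at z = 448 mm, on four 46×46 mm corner legs (flush with the seat edges, standing on z = 0). A flat backrest 18 mm thick, 442 mm tall, spans the full seat width and rises from the seat top along its +y edge, rear face flush with the rear of the seat.


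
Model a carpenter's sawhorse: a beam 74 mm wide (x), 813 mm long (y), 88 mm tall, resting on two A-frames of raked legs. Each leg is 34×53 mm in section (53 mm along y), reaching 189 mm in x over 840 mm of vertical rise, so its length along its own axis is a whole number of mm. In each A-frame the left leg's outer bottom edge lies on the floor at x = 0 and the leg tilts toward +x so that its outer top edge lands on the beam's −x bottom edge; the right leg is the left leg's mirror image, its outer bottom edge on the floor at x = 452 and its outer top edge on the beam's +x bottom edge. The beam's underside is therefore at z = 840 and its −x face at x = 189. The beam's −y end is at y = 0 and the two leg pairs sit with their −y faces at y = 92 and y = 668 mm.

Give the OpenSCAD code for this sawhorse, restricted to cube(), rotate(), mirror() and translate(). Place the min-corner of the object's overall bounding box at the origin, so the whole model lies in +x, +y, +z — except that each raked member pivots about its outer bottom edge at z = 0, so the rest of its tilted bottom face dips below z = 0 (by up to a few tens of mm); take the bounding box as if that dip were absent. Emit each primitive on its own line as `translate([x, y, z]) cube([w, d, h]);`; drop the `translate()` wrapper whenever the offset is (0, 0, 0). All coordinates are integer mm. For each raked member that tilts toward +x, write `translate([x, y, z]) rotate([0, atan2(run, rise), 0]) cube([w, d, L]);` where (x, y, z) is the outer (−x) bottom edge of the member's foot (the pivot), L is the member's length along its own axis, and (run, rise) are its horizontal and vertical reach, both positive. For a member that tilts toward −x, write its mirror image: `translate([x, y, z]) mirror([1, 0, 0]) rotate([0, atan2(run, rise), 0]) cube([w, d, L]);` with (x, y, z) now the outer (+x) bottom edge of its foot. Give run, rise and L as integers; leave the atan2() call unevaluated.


translate([189, 0, 840]) cube([74, 813, 88]);
translate([0, 92, 0]) rotate([0, atan2(189, 840), 0]) cube([34, 53, 861]);
translate([452, 92, 0]) mirror([1, 0, 0]) rotate([0, atan2(189, 840), 0]) cube([34, 53, 861]);
translate([0, 668, 0]) rotate([0, atan2(189, 840), 0]) cube([34, 53, 861]);
translate([452, 668, 0]) mirror([1, 0, 0]) rotate([0, atan2(189, 840), 0]) cube([34, 53, 861]);


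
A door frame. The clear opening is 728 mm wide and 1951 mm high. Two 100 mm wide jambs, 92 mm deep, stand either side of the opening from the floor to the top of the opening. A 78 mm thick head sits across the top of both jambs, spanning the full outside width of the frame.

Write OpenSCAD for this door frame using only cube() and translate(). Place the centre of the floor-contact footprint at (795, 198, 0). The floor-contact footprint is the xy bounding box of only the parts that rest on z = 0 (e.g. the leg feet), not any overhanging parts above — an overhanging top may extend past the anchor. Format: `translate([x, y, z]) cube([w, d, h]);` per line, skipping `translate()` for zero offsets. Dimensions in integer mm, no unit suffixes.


translate([331, 152, 0]) cube([100, 92, 1951]);
translate([1159, 152, 0]) cube([100, 92, 1951]);
translate([331, 152, 1951]) cube([928, 92, 78]);


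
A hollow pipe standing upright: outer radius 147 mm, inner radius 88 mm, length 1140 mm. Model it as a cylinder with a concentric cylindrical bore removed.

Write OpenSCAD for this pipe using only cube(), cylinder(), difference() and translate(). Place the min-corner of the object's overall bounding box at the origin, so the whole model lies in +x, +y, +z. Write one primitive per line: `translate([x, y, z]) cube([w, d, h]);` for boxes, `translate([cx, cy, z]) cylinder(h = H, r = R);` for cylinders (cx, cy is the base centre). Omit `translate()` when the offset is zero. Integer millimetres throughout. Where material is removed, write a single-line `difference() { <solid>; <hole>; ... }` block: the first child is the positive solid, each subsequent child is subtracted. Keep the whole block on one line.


difference() { translate([147, 147, 0]) cylinder(h = 1140, r = 147); translate([147, 147, 0]) cylinder(h = 1140, r = 88); }


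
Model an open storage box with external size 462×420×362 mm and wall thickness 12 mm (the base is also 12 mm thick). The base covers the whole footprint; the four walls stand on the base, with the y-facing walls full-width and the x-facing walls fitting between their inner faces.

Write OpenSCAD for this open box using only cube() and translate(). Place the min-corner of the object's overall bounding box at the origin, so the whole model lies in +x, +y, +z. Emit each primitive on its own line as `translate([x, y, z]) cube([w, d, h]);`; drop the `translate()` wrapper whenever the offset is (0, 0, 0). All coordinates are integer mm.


cube([462, 420, 12]);
translate([0, 0, 12]) cube([462, 12, 350]);
translate([0, 408, 12]) cube([462, 12, 350]);
translate([0, 12, 12]) cube([12, 396, 350]);
translate([450, 12, 12]) cube([12, 396, 350]);


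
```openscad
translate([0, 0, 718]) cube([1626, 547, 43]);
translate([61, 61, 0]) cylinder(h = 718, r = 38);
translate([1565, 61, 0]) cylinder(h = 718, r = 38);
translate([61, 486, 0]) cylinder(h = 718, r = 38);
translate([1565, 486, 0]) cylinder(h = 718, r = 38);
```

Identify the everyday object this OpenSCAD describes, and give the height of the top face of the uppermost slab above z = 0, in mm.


A table. The table height is 761 mm.

A 1626×547×43 slab sits at z = 718 on four Ø76 mm round legs — a table. The top surface is at 718 + 43 = 761 mm.


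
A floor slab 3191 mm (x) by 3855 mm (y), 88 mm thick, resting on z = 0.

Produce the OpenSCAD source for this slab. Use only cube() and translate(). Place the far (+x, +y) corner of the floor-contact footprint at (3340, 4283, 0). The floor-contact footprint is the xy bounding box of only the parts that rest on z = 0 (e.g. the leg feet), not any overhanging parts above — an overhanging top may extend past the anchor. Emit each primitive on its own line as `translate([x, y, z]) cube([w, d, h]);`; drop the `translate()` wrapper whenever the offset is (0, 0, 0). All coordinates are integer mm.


translate([149, 428, 0]) cube([3191, 3855, 88]);


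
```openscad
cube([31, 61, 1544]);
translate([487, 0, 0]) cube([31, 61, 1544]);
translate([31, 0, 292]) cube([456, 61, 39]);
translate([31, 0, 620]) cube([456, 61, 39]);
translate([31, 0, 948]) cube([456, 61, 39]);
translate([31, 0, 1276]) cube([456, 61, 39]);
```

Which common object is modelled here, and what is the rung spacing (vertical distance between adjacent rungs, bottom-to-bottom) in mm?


A ladder. The rung spacing is 328 mm.

Two tall 31×61 posts with 4 short bars between them — a ladder. Adjacent rungs sit at z = 292 and z = 620, so the spacing is 620 − 292 = 328 mm.


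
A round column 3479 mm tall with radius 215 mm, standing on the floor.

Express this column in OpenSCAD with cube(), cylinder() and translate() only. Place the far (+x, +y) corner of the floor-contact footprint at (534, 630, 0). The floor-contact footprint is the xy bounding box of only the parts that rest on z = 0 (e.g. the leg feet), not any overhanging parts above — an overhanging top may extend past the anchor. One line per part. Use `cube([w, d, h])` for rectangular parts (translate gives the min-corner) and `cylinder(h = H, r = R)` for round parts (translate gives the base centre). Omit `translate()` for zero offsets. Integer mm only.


translate([319, 415, 0]) cylinder(h = 3479, r = 215);


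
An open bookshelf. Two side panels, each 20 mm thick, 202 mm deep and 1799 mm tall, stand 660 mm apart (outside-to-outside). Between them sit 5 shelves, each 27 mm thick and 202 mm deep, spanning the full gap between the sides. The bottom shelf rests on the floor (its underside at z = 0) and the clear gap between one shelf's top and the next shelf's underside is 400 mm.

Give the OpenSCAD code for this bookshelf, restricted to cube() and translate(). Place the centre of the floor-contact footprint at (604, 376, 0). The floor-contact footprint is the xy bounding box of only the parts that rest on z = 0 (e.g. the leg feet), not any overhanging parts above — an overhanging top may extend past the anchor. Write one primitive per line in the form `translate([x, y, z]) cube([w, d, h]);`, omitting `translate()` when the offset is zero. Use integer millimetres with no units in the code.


translate([274, 275, 0]) cube([20, 202, 1799]);
translate([914, 275, 0]) cube([20, 202, 1799]);
translate([294, 275, 0]) cube([620, 202, 27]);
translate([294, 275, 427]) cube([620, 202, 27]);
translate([294, 275, 854]) cube([620, 202, 27]);
translate([294, 275, 1281]) cube([620, 202, 27]);
translate([294, 275, 1708]) cube([620, 202, 27]);


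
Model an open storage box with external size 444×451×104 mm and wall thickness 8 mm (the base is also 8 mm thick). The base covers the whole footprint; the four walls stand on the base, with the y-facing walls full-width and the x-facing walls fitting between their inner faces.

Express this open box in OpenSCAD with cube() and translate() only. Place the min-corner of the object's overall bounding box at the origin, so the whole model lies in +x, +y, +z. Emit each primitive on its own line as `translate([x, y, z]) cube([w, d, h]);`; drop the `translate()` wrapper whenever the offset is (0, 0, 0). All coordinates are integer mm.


cube([444, 451, 8]);
translate([0, 0, 8]) cube([444, 8, 96]);
translate([0, 443, 8]) cube([444, 8, 96]);
translate([0, 8, 8]) cube([8, 435, 96]);
translate([436, 8, 8]) cube([8, 435, 96]);


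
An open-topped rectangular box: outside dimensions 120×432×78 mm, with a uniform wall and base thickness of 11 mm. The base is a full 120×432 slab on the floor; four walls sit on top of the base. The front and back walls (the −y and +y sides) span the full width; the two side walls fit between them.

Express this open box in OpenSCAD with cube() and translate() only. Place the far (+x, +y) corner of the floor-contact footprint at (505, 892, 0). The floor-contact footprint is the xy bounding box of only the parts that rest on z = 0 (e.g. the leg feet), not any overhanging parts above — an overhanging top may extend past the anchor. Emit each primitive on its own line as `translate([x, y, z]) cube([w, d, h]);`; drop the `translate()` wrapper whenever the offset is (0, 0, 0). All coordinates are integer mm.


translate([385, 460, 0]) cube([120, 432, 11]);
translate([385, 460, 11]) cube([120, 11, 67]);
translate([385, 881, 11]) cube([120, 11, 67]);
translate([385, 471, 11]) cube([11, 410, 67]);
translate([494, 471, 11]) cube([11, 410, 67]);


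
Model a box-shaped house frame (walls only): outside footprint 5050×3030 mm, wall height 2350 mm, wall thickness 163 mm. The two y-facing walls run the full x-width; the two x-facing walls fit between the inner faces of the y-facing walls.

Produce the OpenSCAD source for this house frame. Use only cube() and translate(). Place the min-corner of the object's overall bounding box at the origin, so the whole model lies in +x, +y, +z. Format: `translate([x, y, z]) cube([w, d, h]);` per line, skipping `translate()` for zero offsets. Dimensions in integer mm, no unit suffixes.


cube([5050, 163, 2350]);
translate([0, 2867, 0]) cube([5050, 163, 2350]);
translate([0, 163, 0]) cube([163, 2704, 2350]);
translate([4887, 163, 0]) cube([163, 2704, 2350]);
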